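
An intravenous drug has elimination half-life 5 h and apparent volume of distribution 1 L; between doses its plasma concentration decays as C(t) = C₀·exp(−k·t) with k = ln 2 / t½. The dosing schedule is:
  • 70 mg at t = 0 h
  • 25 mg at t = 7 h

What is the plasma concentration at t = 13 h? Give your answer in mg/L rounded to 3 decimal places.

22.428 mg/L

k = ln 2 / 5 = 0.13863 per h
Dose 1 (70 mg at t=0 h): 70·exp(−0.13863·13) = 11.546 mg/L
Dose 2 (25 mg at t=7 h): 25·exp(−0.13863·6) = 10.882 mg/L
C(13) = 11.546 + 10.882 = 22.428 mg/L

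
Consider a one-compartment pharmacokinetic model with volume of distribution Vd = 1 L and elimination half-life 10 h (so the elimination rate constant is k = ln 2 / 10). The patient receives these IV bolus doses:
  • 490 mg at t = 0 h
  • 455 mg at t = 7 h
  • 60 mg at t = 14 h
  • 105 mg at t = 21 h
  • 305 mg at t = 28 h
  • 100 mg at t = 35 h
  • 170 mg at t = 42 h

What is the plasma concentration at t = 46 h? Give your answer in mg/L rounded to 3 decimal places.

338.850 mg/L

k = ln 2 / 10 = 0.06931 per h
Dose 1 (490 mg at t=0 h): 490·exp(−0.06931·46) = 20.205 mg/L
Dose 2 (455 mg at t=7 h): 455·exp(−0.06931·39) = 30.479 mg/L
Dose 3 (60 mg at t=14 h): 60·exp(−0.06931·32) = 6.529 mg/L
Dose 4 (105 mg at t=21 h): 105·exp(−0.06931·25) = 18.562 mg/L
Dose 5 (305 mg at t=28 h): 305·exp(−0.06931·18) = 87.588 mg/L
Dose 6 (100 mg at t=35 h): 100·exp(−0.06931·11) = 46.652 mg/L
Dose 7 (170 mg at t=42 h): 170·exp(−0.06931·4) = 128.836 mg/L
C(46) = 20.205 + 30.479 + 6.529 + 18.562 + 87.588 + 46.652 + 128.836 = 338.850 mg/L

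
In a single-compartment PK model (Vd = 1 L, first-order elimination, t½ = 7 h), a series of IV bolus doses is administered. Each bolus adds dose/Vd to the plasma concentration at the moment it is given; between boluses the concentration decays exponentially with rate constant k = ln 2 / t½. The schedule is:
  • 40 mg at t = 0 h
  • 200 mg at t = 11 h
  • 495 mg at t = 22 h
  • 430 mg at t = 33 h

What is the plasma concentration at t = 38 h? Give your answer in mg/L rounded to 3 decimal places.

k = ln 2 / 7 = 0.09902 per h
Dose 1 (40 mg at t=0 h): 40·exp(−0.09902·38) = 0.929 mg/L
Dose 2 (200 mg at t=11 h): 200·exp(−0.09902·27) = 13.801 mg/L
Dose 3 (495 mg at t=22 h): 495·exp(−0.09902·16) = 101.517 mg/L
Dose 4 (430 mg at t=33 h): 430·exp(−0.09902·5) = 262.088 mg/L
C(38) = 0.929 + 13.801 + 101.517 + 262.088 = 378.334 mg/L

378.334 mg/L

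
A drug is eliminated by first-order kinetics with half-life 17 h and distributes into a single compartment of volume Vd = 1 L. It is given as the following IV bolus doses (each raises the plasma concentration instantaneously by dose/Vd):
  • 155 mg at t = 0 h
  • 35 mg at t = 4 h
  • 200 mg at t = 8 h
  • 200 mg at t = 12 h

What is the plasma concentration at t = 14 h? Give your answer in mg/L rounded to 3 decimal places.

k = ln 2 / 17 = 0.04077 per h
Dose 1 (155 mg at t=0 h): 155·exp(−0.04077·14) = 87.584 mg/L
Dose 2 (35 mg at t=4 h): 35·exp(−0.04077·10) = 23.280 mg/L
Dose 3 (200 mg at t=8 h): 200·exp(−0.04077·6) = 156.597 mg/L
Dose 4 (200 mg at t=12 h): 200·exp(−0.04077·2) = 184.338 mg/L
C(14) = 87.584 + 23.280 + 156.597 + 184.338 = 451.800 mg/L

451.800 mg/L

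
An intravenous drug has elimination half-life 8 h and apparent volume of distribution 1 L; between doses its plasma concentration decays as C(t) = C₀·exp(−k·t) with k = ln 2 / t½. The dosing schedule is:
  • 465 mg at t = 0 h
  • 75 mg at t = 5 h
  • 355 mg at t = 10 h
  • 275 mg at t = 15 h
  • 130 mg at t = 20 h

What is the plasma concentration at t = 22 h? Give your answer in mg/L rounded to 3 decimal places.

471.089 mg/L

k = ln 2 / 8 = 0.08664 per h
Dose 1 (465 mg at t=0 h): 465·exp(−0.08664·22) = 69.123 mg/L
Dose 2 (75 mg at t=5 h): 75·exp(−0.08664·17) = 17.194 mg/L
Dose 3 (355 mg at t=10 h): 355·exp(−0.08664·12) = 125.511 mg/L
Dose 4 (275 mg at t=15 h): 275·exp(−0.08664·7) = 149.945 mg/L
Dose 5 (130 mg at t=20 h): 130·exp(−0.08664·2) = 109.317 mg/L
C(22) = 69.123 + 17.194 + 125.511 + 149.945 + 109.317 = 471.089 mg/L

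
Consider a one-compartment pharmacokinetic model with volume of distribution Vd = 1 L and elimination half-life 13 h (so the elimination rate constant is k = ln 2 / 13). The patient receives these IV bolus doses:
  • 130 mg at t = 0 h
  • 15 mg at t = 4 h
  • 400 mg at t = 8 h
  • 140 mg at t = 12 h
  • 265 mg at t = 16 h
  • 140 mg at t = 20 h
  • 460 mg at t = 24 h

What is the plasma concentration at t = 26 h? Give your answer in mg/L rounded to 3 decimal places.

927.328 mg/L

k = ln 2 / 13 = 0.05332 per h
Dose 1 (130 mg at t=0 h): 130·exp(−0.05332·26) = 32.500 mg/L
Dose 2 (15 mg at t=4 h): 15·exp(−0.05332·22) = 4.641 mg/L
Dose 3 (400 mg at t=8 h): 400·exp(−0.05332·18) = 153.197 mg/L
Dose 4 (140 mg at t=12 h): 140·exp(−0.05332·14) = 66.365 mg/L
Dose 5 (265 mg at t=16 h): 265·exp(−0.05332·10) = 155.484 mg/L
Dose 6 (140 mg at t=20 h): 140·exp(−0.05332·6) = 101.670 mg/L
Dose 7 (460 mg at t=24 h): 460·exp(−0.05332·2) = 413.471 mg/L
C(26) = 32.500 + 4.641 + 153.197 + 66.365 + 155.484 + 101.670 + 413.471 = 927.328 mg/L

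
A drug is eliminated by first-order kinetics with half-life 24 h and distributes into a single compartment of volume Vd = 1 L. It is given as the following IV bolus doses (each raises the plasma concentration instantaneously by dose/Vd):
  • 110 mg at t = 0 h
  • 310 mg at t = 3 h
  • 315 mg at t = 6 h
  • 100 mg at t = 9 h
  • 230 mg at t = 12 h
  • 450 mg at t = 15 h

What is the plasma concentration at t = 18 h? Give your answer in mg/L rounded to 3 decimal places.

1172.324 mg/L

k = ln 2 / 24 = 0.02888 per h
Dose 1 (110 mg at t=0 h): 110·exp(−0.02888·18) = 65.406 mg/L
Dose 2 (310 mg at t=3 h): 310·exp(−0.02888·15) = 201.010 mg/L
Dose 3 (315 mg at t=6 h): 315·exp(−0.02888·12) = 222.739 mg/L
Dose 4 (100 mg at t=9 h): 100·exp(−0.02888·9) = 77.111 mg/L
Dose 5 (230 mg at t=12 h): 230·exp(−0.02888·6) = 193.406 mg/L
Dose 6 (450 mg at t=15 h): 450·exp(−0.02888·3) = 412.652 mg/L
C(18) = 65.406 + 201.010 + 222.739 + 77.111 + 193.406 + 412.652 = 1172.324 mg/L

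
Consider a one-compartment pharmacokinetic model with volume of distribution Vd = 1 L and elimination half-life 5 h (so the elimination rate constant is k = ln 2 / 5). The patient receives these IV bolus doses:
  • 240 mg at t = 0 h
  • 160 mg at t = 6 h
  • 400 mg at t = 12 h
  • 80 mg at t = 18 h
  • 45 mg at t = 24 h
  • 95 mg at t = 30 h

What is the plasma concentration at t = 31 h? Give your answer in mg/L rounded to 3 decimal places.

k = ln 2 / 5 = 0.13863 per h
Dose 1 (240 mg at t=0 h): 240·exp(−0.13863·31) = 3.265 mg/L
Dose 2 (160 mg at t=6 h): 160·exp(−0.13863·25) = 5.000 mg/L
Dose 3 (400 mg at t=12 h): 400·exp(−0.13863·19) = 28.717 mg/L
Dose 4 (80 mg at t=18 h): 80·exp(−0.13863·13) = 13.195 mg/L
Dose 5 (45 mg at t=24 h): 45·exp(−0.13863·7) = 17.052 mg/L
Dose 6 (95 mg at t=30 h): 95·exp(−0.13863·1) = 82.702 mg/L
C(31) = 3.265 + 5.000 + 28.717 + 13.195 + 17.052 + 82.702 = 149.931 mg/L

149.931 mg/L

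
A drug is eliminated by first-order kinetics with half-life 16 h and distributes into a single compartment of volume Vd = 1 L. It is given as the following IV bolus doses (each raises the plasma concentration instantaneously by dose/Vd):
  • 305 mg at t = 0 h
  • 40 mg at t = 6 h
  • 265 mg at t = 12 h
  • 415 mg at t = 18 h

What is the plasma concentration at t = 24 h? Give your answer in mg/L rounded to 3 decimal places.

603.753 mg/L

k = ln 2 / 16 = 0.04332 per h
Dose 1 (305 mg at t=0 h): 305·exp(−0.04332·24) = 107.834 mg/L
Dose 2 (40 mg at t=6 h): 40·exp(−0.04332·18) = 18.340 mg/L
Dose 3 (265 mg at t=12 h): 265·exp(−0.04332·12) = 157.570 mg/L
Dose 4 (415 mg at t=18 h): 415·exp(−0.04332·6) = 320.009 mg/L
C(24) = 107.834 + 18.340 + 157.570 + 320.009 = 603.753 mg/L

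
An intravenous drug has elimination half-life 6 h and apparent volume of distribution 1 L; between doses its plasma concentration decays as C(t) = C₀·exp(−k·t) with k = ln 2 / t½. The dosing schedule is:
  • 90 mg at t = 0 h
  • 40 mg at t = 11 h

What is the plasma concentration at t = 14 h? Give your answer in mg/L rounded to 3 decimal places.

k = ln 2 / 6 = 0.11552 per h
Dose 1 (90 mg at t=0 h): 90·exp(−0.11552·14) = 17.858 mg/L
Dose 2 (40 mg at t=11 h): 40·exp(−0.11552·3) = 28.284 mg/L
C(14) = 17.858 + 28.284 = 46.143 mg/L

46.143 mg/L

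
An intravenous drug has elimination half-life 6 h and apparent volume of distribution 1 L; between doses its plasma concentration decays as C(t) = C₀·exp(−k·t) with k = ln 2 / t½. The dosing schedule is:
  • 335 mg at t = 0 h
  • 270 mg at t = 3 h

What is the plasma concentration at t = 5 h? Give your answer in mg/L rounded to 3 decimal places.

k = ln 2 / 6 = 0.11552 per h
Dose 1 (335 mg at t=0 h): 335·exp(−0.11552·5) = 188.012 mg/L
Dose 2 (270 mg at t=3 h): 270·exp(−0.11552·2) = 214.299 mg/L
C(5) = 188.012 + 214.299 = 402.312 mg/L

402.312 mg/L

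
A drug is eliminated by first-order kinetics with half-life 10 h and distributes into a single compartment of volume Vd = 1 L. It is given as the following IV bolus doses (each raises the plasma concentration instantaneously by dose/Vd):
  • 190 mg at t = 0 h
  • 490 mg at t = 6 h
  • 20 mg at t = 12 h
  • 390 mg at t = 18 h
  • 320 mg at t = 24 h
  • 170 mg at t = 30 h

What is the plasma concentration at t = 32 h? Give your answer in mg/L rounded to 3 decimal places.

586.063 mg/L

k = ln 2 / 10 = 0.06931 per h
Dose 1 (190 mg at t=0 h): 190·exp(−0.06931·32) = 20.676 mg/L
Dose 2 (490 mg at t=6 h): 490·exp(−0.06931·26) = 80.820 mg/L
Dose 3 (20 mg at t=12 h): 20·exp(−0.06931·20) = 5.000 mg/L
Dose 4 (390 mg at t=18 h): 390·exp(−0.06931·14) = 147.782 mg/L
Dose 5 (320 mg at t=24 h): 320·exp(−0.06931·8) = 183.792 mg/L
Dose 6 (170 mg at t=30 h): 170·exp(−0.06931·2) = 147.994 mg/L
C(32) = 20.676 + 80.820 + 5.000 + 147.782 + 183.792 + 147.994 = 586.063 mg/L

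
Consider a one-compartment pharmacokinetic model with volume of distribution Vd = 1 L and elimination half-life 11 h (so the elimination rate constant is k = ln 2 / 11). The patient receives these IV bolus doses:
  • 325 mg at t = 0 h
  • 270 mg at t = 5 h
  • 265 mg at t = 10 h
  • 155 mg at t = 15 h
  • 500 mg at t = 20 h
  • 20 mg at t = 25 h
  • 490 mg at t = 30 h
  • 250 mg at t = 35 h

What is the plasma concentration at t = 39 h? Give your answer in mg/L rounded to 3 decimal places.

767.803 mg/L

k = ln 2 / 11 = 0.06301 per h
Dose 1 (325 mg at t=0 h): 325·exp(−0.06301·39) = 27.835 mg/L
Dose 2 (270 mg at t=5 h): 270·exp(−0.06301·34) = 31.689 mg/L
Dose 3 (265 mg at t=10 h): 265·exp(−0.06301·29) = 42.621 mg/L
Dose 4 (155 mg at t=15 h): 155·exp(−0.06301·24) = 34.162 mg/L
Dose 5 (500 mg at t=20 h): 500·exp(−0.06301·19) = 151.011 mg/L
Dose 6 (20 mg at t=25 h): 20·exp(−0.06301·14) = 8.278 mg/L
Dose 7 (490 mg at t=30 h): 490·exp(−0.06301·9) = 277.907 mg/L
Dose 8 (250 mg at t=35 h): 250·exp(−0.06301·4) = 194.301 mg/L
C(39) = 27.835 + 31.689 + 42.621 + 34.162 + 151.011 + 8.278 + 277.907 + 194.301 = 767.803 mg/L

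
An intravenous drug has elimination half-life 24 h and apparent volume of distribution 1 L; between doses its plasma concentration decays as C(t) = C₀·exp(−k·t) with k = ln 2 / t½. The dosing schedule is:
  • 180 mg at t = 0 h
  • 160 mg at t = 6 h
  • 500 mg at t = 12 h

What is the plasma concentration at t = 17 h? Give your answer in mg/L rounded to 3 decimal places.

659.385 mg/L

k = ln 2 / 24 = 0.02888 per h
Dose 1 (180 mg at t=0 h): 180·exp(−0.02888·17) = 110.165 mg/L
Dose 2 (160 mg at t=6 h): 160·exp(−0.02888·11) = 116.452 mg/L
Dose 3 (500 mg at t=12 h): 500·exp(−0.02888·5) = 432.768 mg/L
C(17) = 110.165 + 116.452 + 432.768 = 659.385 mg/L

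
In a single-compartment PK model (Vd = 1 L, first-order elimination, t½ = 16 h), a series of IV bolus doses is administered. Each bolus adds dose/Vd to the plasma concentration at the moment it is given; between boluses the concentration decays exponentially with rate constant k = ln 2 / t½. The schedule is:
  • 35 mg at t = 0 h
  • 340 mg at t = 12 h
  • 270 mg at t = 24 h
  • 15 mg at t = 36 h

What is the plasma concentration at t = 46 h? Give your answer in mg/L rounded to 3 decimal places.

196.542 mg/L

k = ln 2 / 16 = 0.04332 per h
Dose 1 (35 mg at t=0 h): 35·exp(−0.04332·46) = 4.771 mg/L
Dose 2 (340 mg at t=12 h): 340·exp(−0.04332·34) = 77.945 mg/L
Dose 3 (270 mg at t=24 h): 270·exp(−0.04332·22) = 104.099 mg/L
Dose 4 (15 mg at t=36 h): 15·exp(−0.04332·10) = 9.726 mg/L
C(46) = 4.771 + 77.945 + 104.099 + 9.726 = 196.542 mg/L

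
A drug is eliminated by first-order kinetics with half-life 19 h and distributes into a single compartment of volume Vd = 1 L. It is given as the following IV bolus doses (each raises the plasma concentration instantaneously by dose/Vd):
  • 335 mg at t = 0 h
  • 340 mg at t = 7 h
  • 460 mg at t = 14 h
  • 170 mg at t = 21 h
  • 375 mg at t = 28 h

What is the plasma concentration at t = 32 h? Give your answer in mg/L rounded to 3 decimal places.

917.259 mg/L

k = ln 2 / 19 = 0.03648 per h
Dose 1 (335 mg at t=0 h): 335·exp(−0.03648·32) = 104.243 mg/L
Dose 2 (340 mg at t=7 h): 340·exp(−0.03648·25) = 136.580 mg/L
Dose 3 (460 mg at t=14 h): 460·exp(−0.03648·18) = 238.546 mg/L
Dose 4 (170 mg at t=21 h): 170·exp(−0.03648·11) = 113.807 mg/L
Dose 5 (375 mg at t=28 h): 375·exp(−0.03648·4) = 324.083 mg/L
C(32) = 104.243 + 136.580 + 238.546 + 113.807 + 324.083 = 917.259 mg/L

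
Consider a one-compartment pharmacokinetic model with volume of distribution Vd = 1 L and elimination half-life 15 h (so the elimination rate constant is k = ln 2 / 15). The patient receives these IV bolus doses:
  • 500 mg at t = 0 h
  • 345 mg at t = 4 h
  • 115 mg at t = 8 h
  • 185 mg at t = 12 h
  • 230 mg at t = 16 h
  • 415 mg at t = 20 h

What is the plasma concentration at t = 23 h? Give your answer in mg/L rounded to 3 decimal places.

1012.622 mg/L

k = ln 2 / 15 = 0.04621 per h
Dose 1 (500 mg at t=0 h): 500·exp(−0.04621·23) = 172.739 mg/L
Dose 2 (345 mg at t=4 h): 345·exp(−0.04621·19) = 143.389 mg/L
Dose 3 (115 mg at t=8 h): 115·exp(−0.04621·15) = 57.500 mg/L
Dose 4 (185 mg at t=12 h): 185·exp(−0.04621·11) = 111.280 mg/L
Dose 5 (230 mg at t=16 h): 230·exp(−0.04621·7) = 166.436 mg/L
Dose 6 (415 mg at t=20 h): 415·exp(−0.04621·3) = 361.278 mg/L
C(23) = 172.739 + 143.389 + 57.500 + 111.280 + 166.436 + 361.278 = 1012.622 mg/L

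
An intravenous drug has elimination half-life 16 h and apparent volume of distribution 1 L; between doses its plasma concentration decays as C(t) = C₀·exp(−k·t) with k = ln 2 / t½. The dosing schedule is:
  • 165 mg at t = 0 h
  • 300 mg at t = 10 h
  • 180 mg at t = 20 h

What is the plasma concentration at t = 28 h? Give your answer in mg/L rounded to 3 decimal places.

k = ln 2 / 16 = 0.04332 per h
Dose 1 (165 mg at t=0 h): 165·exp(−0.04332·28) = 49.055 mg/L
Dose 2 (300 mg at t=10 h): 300·exp(−0.04332·18) = 137.551 mg/L
Dose 3 (180 mg at t=20 h): 180·exp(−0.04332·8) = 127.279 mg/L
C(28) = 49.055 + 137.551 + 127.279 = 313.885 mg/L

313.885 mg/L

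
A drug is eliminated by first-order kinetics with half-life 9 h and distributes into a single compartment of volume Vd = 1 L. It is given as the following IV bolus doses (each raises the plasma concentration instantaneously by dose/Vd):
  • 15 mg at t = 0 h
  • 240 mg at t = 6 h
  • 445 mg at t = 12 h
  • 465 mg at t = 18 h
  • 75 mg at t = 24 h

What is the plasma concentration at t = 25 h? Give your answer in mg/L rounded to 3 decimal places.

561.906 mg/L

k = ln 2 / 9 = 0.07702 per h
Dose 1 (15 mg at t=0 h): 15·exp(−0.07702·25) = 2.187 mg/L
Dose 2 (240 mg at t=6 h): 240·exp(−0.07702·19) = 55.552 mg/L
Dose 3 (445 mg at t=12 h): 445·exp(−0.07702·13) = 163.508 mg/L
Dose 4 (465 mg at t=18 h): 465·exp(−0.07702·7) = 271.218 mg/L
Dose 5 (75 mg at t=24 h): 75·exp(−0.07702·1) = 69.441 mg/L
C(25) = 2.187 + 55.552 + 163.508 + 271.218 + 69.441 = 561.906 mg/L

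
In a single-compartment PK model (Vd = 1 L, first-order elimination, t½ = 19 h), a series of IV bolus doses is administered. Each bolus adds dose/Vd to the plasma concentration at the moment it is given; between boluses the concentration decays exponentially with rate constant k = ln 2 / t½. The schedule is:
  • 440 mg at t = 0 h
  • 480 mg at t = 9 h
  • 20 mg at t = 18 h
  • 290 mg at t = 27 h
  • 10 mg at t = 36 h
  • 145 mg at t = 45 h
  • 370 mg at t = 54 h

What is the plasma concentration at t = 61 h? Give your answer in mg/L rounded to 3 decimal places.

579.110 mg/L

k = ln 2 / 19 = 0.03648 per h
Dose 1 (440 mg at t=0 h): 440·exp(−0.03648·61) = 47.532 mg/L
Dose 2 (480 mg at t=9 h): 480·exp(−0.03648·52) = 72.006 mg/L
Dose 3 (20 mg at t=18 h): 20·exp(−0.03648·43) = 4.166 mg/L
Dose 4 (290 mg at t=27 h): 290·exp(−0.03648·34) = 83.890 mg/L
Dose 5 (10 mg at t=36 h): 10·exp(−0.03648·25) = 4.017 mg/L
Dose 6 (145 mg at t=45 h): 145·exp(−0.03648·16) = 80.885 mg/L
Dose 7 (370 mg at t=54 h): 370·exp(−0.03648·7) = 286.613 mg/L
C(61) = 47.532 + 72.006 + 4.166 + 83.890 + 4.017 + 80.885 + 286.613 = 579.110 mg/L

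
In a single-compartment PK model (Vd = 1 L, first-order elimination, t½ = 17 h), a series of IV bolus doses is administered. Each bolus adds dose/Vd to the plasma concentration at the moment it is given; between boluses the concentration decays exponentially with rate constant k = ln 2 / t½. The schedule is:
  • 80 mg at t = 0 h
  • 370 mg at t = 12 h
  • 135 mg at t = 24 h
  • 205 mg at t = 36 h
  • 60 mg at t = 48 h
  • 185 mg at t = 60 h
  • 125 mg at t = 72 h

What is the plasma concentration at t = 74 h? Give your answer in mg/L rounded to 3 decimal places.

335.096 mg/L

k = ln 2 / 17 = 0.04077 per h
Dose 1 (80 mg at t=0 h): 80·exp(−0.04077·74) = 3.915 mg/L
Dose 2 (370 mg at t=12 h): 370·exp(−0.04077·62) = 29.534 mg/L
Dose 3 (135 mg at t=24 h): 135·exp(−0.04077·50) = 17.577 mg/L
Dose 4 (205 mg at t=36 h): 205·exp(−0.04077·38) = 43.537 mg/L
Dose 5 (60 mg at t=48 h): 60·exp(−0.04077·26) = 20.785 mg/L
Dose 6 (185 mg at t=60 h): 185·exp(−0.04077·14) = 104.536 mg/L
Dose 7 (125 mg at t=72 h): 125·exp(−0.04077·2) = 115.211 mg/L
C(74) = 3.915 + 29.534 + 17.577 + 43.537 + 20.785 + 104.536 + 115.211 = 335.096 mg/L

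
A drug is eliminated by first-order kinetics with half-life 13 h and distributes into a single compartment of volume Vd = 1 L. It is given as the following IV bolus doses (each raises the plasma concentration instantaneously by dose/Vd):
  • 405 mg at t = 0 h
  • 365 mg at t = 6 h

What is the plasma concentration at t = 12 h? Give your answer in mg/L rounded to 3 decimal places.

478.657 mg/L

k = ln 2 / 13 = 0.05332 per h
Dose 1 (405 mg at t=0 h): 405·exp(−0.05332·12) = 213.590 mg/L
Dose 2 (365 mg at t=6 h): 365·exp(−0.05332·6) = 265.067 mg/L
C(12) = 213.590 + 265.067 = 478.657 mg/L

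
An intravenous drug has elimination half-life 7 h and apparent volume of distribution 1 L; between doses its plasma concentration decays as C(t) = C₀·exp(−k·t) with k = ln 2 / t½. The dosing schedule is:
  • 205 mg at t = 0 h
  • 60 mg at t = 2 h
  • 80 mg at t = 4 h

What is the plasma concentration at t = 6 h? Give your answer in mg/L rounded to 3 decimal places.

k = ln 2 / 7 = 0.09902 per h
Dose 1 (205 mg at t=0 h): 205·exp(−0.09902·6) = 113.169 mg/L
Dose 2 (60 mg at t=2 h): 60·exp(−0.09902·4) = 40.377 mg/L
Dose 3 (80 mg at t=4 h): 80·exp(−0.09902·2) = 65.627 mg/L
C(6) = 113.169 + 40.377 + 65.627 = 219.173 mg/L

219.173 mg/L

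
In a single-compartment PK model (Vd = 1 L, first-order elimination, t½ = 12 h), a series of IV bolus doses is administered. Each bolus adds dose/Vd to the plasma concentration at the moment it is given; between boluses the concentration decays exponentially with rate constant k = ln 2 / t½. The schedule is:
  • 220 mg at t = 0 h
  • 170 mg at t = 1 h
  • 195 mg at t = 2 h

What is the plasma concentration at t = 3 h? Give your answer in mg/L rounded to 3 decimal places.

k = ln 2 / 12 = 0.05776 per h
Dose 1 (220 mg at t=0 h): 220·exp(−0.05776·3) = 184.997 mg/L
Dose 2 (170 mg at t=1 h): 170·exp(−0.05776·2) = 151.453 mg/L
Dose 3 (195 mg at t=2 h): 195·exp(−0.05776·1) = 184.055 mg/L
C(3) = 184.997 + 151.453 + 184.055 = 520.505 mg/L

520.505 mg/L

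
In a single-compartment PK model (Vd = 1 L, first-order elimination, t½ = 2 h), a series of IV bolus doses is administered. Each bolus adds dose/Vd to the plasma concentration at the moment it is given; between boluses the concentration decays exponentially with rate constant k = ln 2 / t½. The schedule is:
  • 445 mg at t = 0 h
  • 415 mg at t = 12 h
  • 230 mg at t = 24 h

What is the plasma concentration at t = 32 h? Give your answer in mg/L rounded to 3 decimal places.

14.787 mg/L

k = ln 2 / 2 = 0.34657 per h
Dose 1 (445 mg at t=0 h): 445·exp(−0.34657·32) = 0.007 mg/L
Dose 2 (415 mg at t=12 h): 415·exp(−0.34657·20) = 0.405 mg/L
Dose 3 (230 mg at t=24 h): 230·exp(−0.34657·8) = 14.375 mg/L
C(32) = 0.007 + 0.405 + 14.375 = 14.787 mg/L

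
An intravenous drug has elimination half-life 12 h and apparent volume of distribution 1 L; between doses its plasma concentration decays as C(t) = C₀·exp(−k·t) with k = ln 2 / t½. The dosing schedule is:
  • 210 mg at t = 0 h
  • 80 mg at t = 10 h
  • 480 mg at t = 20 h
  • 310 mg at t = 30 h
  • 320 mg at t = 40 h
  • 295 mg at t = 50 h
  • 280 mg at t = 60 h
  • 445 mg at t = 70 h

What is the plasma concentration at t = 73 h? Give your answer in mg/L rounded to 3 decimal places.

685.581 mg/L

k = ln 2 / 12 = 0.05776 per h
Dose 1 (210 mg at t=0 h): 210·exp(−0.05776·73) = 3.097 mg/L
Dose 2 (80 mg at t=10 h): 80·exp(−0.05776·63) = 2.102 mg/L
Dose 3 (480 mg at t=20 h): 480·exp(−0.05776·53) = 22.475 mg/L
Dose 4 (310 mg at t=30 h): 310·exp(−0.05776·43) = 25.863 mg/L
Dose 5 (320 mg at t=40 h): 320·exp(−0.05776·33) = 47.568 mg/L
Dose 6 (295 mg at t=50 h): 295·exp(−0.05776·23) = 78.135 mg/L
Dose 7 (280 mg at t=60 h): 280·exp(−0.05776·13) = 132.142 mg/L
Dose 8 (445 mg at t=70 h): 445·exp(−0.05776·3) = 374.199 mg/L
C(73) = 3.097 + 2.102 + 22.475 + 25.863 + 47.568 + 78.135 + 132.142 + 374.199 = 685.581 mg/L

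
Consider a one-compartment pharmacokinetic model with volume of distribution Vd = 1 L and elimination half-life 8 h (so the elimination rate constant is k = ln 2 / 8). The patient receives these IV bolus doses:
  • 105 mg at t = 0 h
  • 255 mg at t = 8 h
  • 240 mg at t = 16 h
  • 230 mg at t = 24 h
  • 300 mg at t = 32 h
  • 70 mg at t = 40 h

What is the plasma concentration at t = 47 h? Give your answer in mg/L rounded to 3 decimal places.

178.145 mg/L

k = ln 2 / 8 = 0.08664 per h
Dose 1 (105 mg at t=0 h): 105·exp(−0.08664·47) = 1.789 mg/L
Dose 2 (255 mg at t=8 h): 255·exp(−0.08664·39) = 8.690 mg/L
Dose 3 (240 mg at t=16 h): 240·exp(−0.08664·31) = 16.358 mg/L
Dose 4 (230 mg at t=24 h): 230·exp(−0.08664·23) = 31.352 mg/L
Dose 5 (300 mg at t=32 h): 300·exp(−0.08664·15) = 81.788 mg/L
Dose 6 (70 mg at t=40 h): 70·exp(−0.08664·7) = 38.168 mg/L
C(47) = 1.789 + 8.690 + 16.358 + 31.352 + 81.788 + 38.168 = 178.145 mg/L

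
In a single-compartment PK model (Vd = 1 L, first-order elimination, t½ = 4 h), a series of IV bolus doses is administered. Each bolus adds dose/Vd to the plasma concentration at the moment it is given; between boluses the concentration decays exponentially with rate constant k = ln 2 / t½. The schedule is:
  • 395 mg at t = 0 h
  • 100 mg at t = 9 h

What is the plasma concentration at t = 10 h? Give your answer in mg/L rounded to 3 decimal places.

k = ln 2 / 4 = 0.17329 per h
Dose 1 (395 mg at t=0 h): 395·exp(−0.17329·10) = 69.827 mg/L
Dose 2 (100 mg at t=9 h): 100·exp(−0.17329·1) = 84.090 mg/L
C(10) = 69.827 + 84.090 = 153.916 mg/L

153.916 mg/L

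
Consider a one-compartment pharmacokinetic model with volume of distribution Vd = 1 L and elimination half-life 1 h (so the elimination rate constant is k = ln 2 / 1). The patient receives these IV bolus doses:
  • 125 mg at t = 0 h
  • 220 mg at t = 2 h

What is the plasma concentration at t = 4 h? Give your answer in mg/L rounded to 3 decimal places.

62.812 mg/L

k = ln 2 / 1 = 0.69315 per h
Dose 1 (125 mg at t=0 h): 125·exp(−0.69315·4) = 7.812 mg/L
Dose 2 (220 mg at t=2 h): 220·exp(−0.69315·2) = 55.000 mg/L
C(4) = 7.812 + 55.000 = 62.812 mg/L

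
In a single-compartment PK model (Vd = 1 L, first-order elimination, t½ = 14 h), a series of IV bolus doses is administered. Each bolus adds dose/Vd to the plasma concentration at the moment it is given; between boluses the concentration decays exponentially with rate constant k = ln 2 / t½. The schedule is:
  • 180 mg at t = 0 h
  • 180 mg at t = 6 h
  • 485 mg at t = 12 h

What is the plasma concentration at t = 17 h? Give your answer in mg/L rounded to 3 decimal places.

560.633 mg/L

k = ln 2 / 14 = 0.04951 per h
Dose 1 (180 mg at t=0 h): 180·exp(−0.04951·17) = 77.578 mg/L
Dose 2 (180 mg at t=6 h): 180·exp(−0.04951·11) = 104.412 mg/L
Dose 3 (485 mg at t=12 h): 485·exp(−0.04951·5) = 378.644 mg/L
C(17) = 77.578 + 104.412 + 378.644 = 560.633 mg/L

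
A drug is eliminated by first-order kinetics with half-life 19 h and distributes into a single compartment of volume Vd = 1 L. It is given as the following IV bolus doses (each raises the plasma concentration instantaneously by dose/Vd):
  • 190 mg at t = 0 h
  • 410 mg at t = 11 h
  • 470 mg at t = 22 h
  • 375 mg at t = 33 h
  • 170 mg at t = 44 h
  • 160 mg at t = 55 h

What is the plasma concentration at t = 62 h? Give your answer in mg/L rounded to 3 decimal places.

k = ln 2 / 19 = 0.03648 per h
Dose 1 (190 mg at t=0 h): 190·exp(−0.03648·62) = 19.790 mg/L
Dose 2 (410 mg at t=11 h): 410·exp(−0.03648·51) = 63.790 mg/L
Dose 3 (470 mg at t=22 h): 470·exp(−0.03648·40) = 109.232 mg/L
Dose 4 (375 mg at t=33 h): 375·exp(−0.03648·29) = 130.186 mg/L
Dose 5 (170 mg at t=44 h): 170·exp(−0.03648·18) = 88.158 mg/L
Dose 6 (160 mg at t=55 h): 160·exp(−0.03648·7) = 123.941 mg/L
C(62) = 19.790 + 63.790 + 109.232 + 130.186 + 88.158 + 123.941 = 535.098 mg/L

535.098 mg/L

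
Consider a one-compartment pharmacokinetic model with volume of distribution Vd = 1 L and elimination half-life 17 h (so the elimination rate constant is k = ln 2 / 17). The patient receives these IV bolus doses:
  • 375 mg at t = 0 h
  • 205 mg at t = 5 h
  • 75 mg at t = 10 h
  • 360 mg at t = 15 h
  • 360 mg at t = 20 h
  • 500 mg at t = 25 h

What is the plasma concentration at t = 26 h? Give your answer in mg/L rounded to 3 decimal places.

1247.830 mg/L

k = ln 2 / 17 = 0.04077 per h
Dose 1 (375 mg at t=0 h): 375·exp(−0.04077·26) = 129.907 mg/L
Dose 2 (205 mg at t=5 h): 205·exp(−0.04077·21) = 87.075 mg/L
Dose 3 (75 mg at t=10 h): 75·exp(−0.04077·16) = 39.061 mg/L
Dose 4 (360 mg at t=15 h): 360·exp(−0.04077·11) = 229.889 mg/L
Dose 5 (360 mg at t=20 h): 360·exp(−0.04077·6) = 281.875 mg/L
Dose 6 (500 mg at t=25 h): 500·exp(−0.04077·1) = 480.023 mg/L
C(26) = 129.907 + 87.075 + 39.061 + 229.889 + 281.875 + 480.023 = 1247.830 mg/L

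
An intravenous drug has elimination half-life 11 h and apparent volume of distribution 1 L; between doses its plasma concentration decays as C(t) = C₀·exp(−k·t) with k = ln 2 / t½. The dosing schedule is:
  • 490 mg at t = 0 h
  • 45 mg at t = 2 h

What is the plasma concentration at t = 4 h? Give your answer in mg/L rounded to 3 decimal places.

k = ln 2 / 11 = 0.06301 per h
Dose 1 (490 mg at t=0 h): 490·exp(−0.06301·4) = 380.830 mg/L
Dose 2 (45 mg at t=2 h): 45·exp(−0.06301·2) = 39.672 mg/L
C(4) = 380.830 + 39.672 = 420.501 mg/L

420.501 mg/L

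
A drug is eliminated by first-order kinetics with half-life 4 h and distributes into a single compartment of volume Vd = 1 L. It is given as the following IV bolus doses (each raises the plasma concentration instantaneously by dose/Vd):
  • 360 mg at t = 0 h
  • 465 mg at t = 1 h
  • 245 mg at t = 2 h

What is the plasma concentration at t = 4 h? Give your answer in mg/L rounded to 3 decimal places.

k = ln 2 / 4 = 0.17329 per h
Dose 1 (360 mg at t=0 h): 360·exp(−0.17329·4) = 180.000 mg/L
Dose 2 (465 mg at t=1 h): 465·exp(−0.17329·3) = 276.491 mg/L
Dose 3 (245 mg at t=2 h): 245·exp(−0.17329·2) = 173.241 mg/L
C(4) = 180.000 + 276.491 + 173.241 = 629.732 mg/L

629.732 mg/L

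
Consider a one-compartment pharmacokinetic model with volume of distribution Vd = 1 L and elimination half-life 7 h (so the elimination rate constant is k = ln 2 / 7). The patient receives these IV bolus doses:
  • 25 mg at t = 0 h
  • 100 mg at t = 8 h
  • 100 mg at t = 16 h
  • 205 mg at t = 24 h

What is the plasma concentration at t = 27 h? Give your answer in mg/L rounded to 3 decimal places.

202.925 mg/L

k = ln 2 / 7 = 0.09902 per h
Dose 1 (25 mg at t=0 h): 25·exp(−0.09902·27) = 1.725 mg/L
Dose 2 (100 mg at t=8 h): 100·exp(−0.09902·19) = 15.238 mg/L
Dose 3 (100 mg at t=16 h): 100·exp(−0.09902·11) = 33.648 mg/L
Dose 4 (205 mg at t=24 h): 205·exp(−0.09902·3) = 152.314 mg/L
C(27) = 1.725 + 15.238 + 33.648 + 152.314 = 202.925 mg/L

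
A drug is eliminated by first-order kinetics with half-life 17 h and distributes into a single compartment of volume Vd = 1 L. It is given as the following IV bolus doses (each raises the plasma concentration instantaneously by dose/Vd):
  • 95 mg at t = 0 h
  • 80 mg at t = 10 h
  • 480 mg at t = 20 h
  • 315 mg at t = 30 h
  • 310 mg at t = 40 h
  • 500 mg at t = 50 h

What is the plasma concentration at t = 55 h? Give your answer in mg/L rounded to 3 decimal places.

827.683 mg/L

k = ln 2 / 17 = 0.04077 per h
Dose 1 (95 mg at t=0 h): 95·exp(−0.04077·55) = 10.088 mg/L
Dose 2 (80 mg at t=10 h): 80·exp(−0.04077·45) = 12.772 mg/L
Dose 3 (480 mg at t=20 h): 480·exp(−0.04077·35) = 115.206 mg/L
Dose 4 (315 mg at t=30 h): 315·exp(−0.04077·25) = 113.663 mg/L
Dose 5 (310 mg at t=40 h): 310·exp(−0.04077·15) = 168.169 mg/L
Dose 6 (500 mg at t=50 h): 500·exp(−0.04077·5) = 407.785 mg/L
C(55) = 10.088 + 12.772 + 115.206 + 113.663 + 168.169 + 407.785 = 827.683 mg/L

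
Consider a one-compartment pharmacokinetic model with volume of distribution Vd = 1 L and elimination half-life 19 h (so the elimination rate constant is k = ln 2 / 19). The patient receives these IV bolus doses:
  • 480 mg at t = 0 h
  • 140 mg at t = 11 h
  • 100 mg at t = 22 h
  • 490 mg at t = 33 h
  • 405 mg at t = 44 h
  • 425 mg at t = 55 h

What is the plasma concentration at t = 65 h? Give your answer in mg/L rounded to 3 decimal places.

720.983 mg/L

k = ln 2 / 19 = 0.03648 per h
Dose 1 (480 mg at t=0 h): 480·exp(−0.03648·65) = 44.813 mg/L
Dose 2 (140 mg at t=11 h): 140·exp(−0.03648·54) = 19.524 mg/L
Dose 3 (100 mg at t=22 h): 100·exp(−0.03648·43) = 20.832 mg/L
Dose 4 (490 mg at t=33 h): 490·exp(−0.03648·32) = 152.475 mg/L
Dose 5 (405 mg at t=44 h): 405·exp(−0.03648·21) = 188.251 mg/L
Dose 6 (425 mg at t=55 h): 425·exp(−0.03648·10) = 295.088 mg/L
C(65) = 44.813 + 19.524 + 20.832 + 152.475 + 188.251 + 295.088 = 720.983 mg/L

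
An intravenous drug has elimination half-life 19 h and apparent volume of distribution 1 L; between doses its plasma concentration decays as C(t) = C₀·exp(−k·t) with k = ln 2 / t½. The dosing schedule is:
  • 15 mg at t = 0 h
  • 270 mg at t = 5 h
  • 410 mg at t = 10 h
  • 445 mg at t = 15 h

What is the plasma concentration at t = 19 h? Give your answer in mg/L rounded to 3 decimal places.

849.343 mg/L

k = ln 2 / 19 = 0.03648 per h
Dose 1 (15 mg at t=0 h): 15·exp(−0.03648·19) = 7.500 mg/L
Dose 2 (270 mg at t=5 h): 270·exp(−0.03648·14) = 162.014 mg/L
Dose 3 (410 mg at t=10 h): 410·exp(−0.03648·9) = 295.251 mg/L
Dose 4 (445 mg at t=15 h): 445·exp(−0.03648·4) = 384.579 mg/L
C(19) = 7.500 + 162.014 + 295.251 + 384.579 = 849.343 mg/L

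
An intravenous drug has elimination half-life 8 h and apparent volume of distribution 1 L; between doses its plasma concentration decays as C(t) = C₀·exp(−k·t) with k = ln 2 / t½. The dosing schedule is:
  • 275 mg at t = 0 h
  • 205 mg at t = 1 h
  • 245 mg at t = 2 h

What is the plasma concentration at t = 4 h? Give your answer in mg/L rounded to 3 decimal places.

558.551 mg/L

k = ln 2 / 8 = 0.08664 per h
Dose 1 (275 mg at t=0 h): 275·exp(−0.08664·4) = 194.454 mg/L
Dose 2 (205 mg at t=1 h): 205·exp(−0.08664·3) = 158.077 mg/L
Dose 3 (245 mg at t=2 h): 245·exp(−0.08664·2) = 206.020 mg/L
C(4) = 194.454 + 158.077 + 206.020 = 558.551 mg/L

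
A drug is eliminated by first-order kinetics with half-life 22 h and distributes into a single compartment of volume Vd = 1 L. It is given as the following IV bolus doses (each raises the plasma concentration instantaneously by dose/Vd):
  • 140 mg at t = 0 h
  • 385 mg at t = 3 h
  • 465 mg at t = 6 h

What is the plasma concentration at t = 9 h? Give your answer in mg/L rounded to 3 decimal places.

k = ln 2 / 22 = 0.03151 per h
Dose 1 (140 mg at t=0 h): 140·exp(−0.03151·9) = 105.434 mg/L
Dose 2 (385 mg at t=3 h): 385·exp(−0.03151·6) = 318.685 mg/L
Dose 3 (465 mg at t=6 h): 465·exp(−0.03151·3) = 423.061 mg/L
C(9) = 105.434 + 318.685 + 423.061 = 847.180 mg/L

847.180 mg/L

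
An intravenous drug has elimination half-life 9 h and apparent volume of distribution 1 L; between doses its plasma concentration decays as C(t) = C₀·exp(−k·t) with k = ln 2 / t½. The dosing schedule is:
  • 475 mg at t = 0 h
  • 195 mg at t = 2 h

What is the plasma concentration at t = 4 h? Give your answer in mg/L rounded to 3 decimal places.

k = ln 2 / 9 = 0.07702 per h
Dose 1 (475 mg at t=0 h): 475·exp(−0.07702·4) = 349.062 mg/L
Dose 2 (195 mg at t=2 h): 195·exp(−0.07702·2) = 167.163 mg/L
C(4) = 349.062 + 167.163 = 516.225 mg/L

516.225 mg/L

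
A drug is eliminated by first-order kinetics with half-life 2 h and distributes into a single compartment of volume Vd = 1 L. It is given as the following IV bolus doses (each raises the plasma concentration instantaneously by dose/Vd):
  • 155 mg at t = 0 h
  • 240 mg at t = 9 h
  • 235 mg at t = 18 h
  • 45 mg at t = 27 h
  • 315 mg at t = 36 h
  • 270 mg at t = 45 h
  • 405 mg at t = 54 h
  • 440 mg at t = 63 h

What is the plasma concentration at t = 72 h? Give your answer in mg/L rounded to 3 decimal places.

k = ln 2 / 2 = 0.34657 per h
Dose 1 (155 mg at t=0 h): 155·exp(−0.34657·72) = 0.000 mg/L
Dose 2 (240 mg at t=9 h): 240·exp(−0.34657·63) = 0.000 mg/L
Dose 3 (235 mg at t=18 h): 235·exp(−0.34657·54) = 0.000 mg/L
Dose 4 (45 mg at t=27 h): 45·exp(−0.34657·45) = 0.000 mg/L
Dose 5 (315 mg at t=36 h): 315·exp(−0.34657·36) = 0.001 mg/L
Dose 6 (270 mg at t=45 h): 270·exp(−0.34657·27) = 0.023 mg/L
Dose 7 (405 mg at t=54 h): 405·exp(−0.34657·18) = 0.791 mg/L
Dose 8 (440 mg at t=63 h): 440·exp(−0.34657·9) = 19.445 mg/L
C(72) = 0.000 + 0.000 + 0.000 + 0.000 + 0.001 + 0.023 + 0.791 + 19.445 = 20.261 mg/L

20.261 mg/L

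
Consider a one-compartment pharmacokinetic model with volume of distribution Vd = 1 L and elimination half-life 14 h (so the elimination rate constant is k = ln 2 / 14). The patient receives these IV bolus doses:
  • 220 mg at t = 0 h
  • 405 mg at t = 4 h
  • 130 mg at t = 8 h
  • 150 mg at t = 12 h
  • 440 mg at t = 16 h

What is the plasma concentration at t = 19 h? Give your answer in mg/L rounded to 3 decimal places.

k = ln 2 / 14 = 0.04951 per h
Dose 1 (220 mg at t=0 h): 220·exp(−0.04951·19) = 85.878 mg/L
Dose 2 (405 mg at t=4 h): 405·exp(−0.04951·15) = 192.718 mg/L
Dose 3 (130 mg at t=8 h): 130·exp(−0.04951·11) = 75.408 mg/L
Dose 4 (150 mg at t=12 h): 150·exp(−0.04951·7) = 106.066 mg/L
Dose 5 (440 mg at t=16 h): 440·exp(−0.04951·3) = 379.268 mg/L
C(19) = 85.878 + 192.718 + 75.408 + 106.066 + 379.268 = 839.339 mg/L

839.339 mg/L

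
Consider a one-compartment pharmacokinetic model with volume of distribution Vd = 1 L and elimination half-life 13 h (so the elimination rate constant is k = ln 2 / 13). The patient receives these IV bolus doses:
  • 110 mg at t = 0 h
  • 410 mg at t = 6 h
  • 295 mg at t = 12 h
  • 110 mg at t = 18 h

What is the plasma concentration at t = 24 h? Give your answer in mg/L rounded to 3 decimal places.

k = ln 2 / 13 = 0.05332 per h
Dose 1 (110 mg at t=0 h): 110·exp(−0.05332·24) = 30.595 mg/L
Dose 2 (410 mg at t=6 h): 410·exp(−0.05332·18) = 157.027 mg/L
Dose 3 (295 mg at t=12 h): 295·exp(−0.05332·12) = 155.578 mg/L
Dose 4 (110 mg at t=18 h): 110·exp(−0.05332·6) = 79.883 mg/L
C(24) = 30.595 + 157.027 + 155.578 + 79.883 = 423.082 mg/L

423.082 mg/L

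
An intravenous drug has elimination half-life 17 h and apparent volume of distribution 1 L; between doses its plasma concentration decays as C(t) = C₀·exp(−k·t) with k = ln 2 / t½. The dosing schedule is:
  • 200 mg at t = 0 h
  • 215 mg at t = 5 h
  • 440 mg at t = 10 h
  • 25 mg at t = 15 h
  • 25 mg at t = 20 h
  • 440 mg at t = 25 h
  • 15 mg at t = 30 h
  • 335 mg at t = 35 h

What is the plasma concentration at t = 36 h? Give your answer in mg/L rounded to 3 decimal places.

897.227 mg/L

k = ln 2 / 17 = 0.04077 per h
Dose 1 (200 mg at t=0 h): 200·exp(−0.04077·36) = 46.084 mg/L
Dose 2 (215 mg at t=5 h): 215·exp(−0.04077·31) = 60.744 mg/L
Dose 3 (440 mg at t=10 h): 440·exp(−0.04077·26) = 152.424 mg/L
Dose 4 (25 mg at t=15 h): 25·exp(−0.04077·21) = 10.619 mg/L
Dose 5 (25 mg at t=20 h): 25·exp(−0.04077·16) = 13.020 mg/L
Dose 6 (440 mg at t=25 h): 440·exp(−0.04077·11) = 280.976 mg/L
Dose 7 (15 mg at t=30 h): 15·exp(−0.04077·6) = 11.745 mg/L
Dose 8 (335 mg at t=35 h): 335·exp(−0.04077·1) = 321.616 mg/L
C(36) = 46.084 + 60.744 + 152.424 + 10.619 + 13.020 + 280.976 + 11.745 + 321.616 = 897.227 mg/L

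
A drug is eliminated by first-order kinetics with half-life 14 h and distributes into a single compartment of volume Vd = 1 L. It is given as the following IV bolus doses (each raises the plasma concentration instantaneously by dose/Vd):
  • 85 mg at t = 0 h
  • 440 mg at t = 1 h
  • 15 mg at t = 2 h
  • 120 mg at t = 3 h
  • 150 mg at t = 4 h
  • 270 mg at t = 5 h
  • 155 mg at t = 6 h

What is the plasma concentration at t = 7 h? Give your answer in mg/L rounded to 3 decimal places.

k = ln 2 / 14 = 0.04951 per h
Dose 1 (85 mg at t=0 h): 85·exp(−0.04951·7) = 60.104 mg/L
Dose 2 (440 mg at t=1 h): 440·exp(−0.04951·6) = 326.919 mg/L
Dose 3 (15 mg at t=2 h): 15·exp(−0.04951·5) = 11.711 mg/L
Dose 4 (120 mg at t=3 h): 120·exp(−0.04951·4) = 98.440 mg/L
Dose 5 (150 mg at t=4 h): 150·exp(−0.04951·3) = 129.296 mg/L
Dose 6 (270 mg at t=5 h): 270·exp(−0.04951·2) = 244.545 mg/L
Dose 7 (155 mg at t=6 h): 155·exp(−0.04951·1) = 147.513 mg/L
C(7) = 60.104 + 326.919 + 11.711 + 98.440 + 129.296 + 244.545 + 147.513 = 1018.528 mg/L

1018.528 mg/L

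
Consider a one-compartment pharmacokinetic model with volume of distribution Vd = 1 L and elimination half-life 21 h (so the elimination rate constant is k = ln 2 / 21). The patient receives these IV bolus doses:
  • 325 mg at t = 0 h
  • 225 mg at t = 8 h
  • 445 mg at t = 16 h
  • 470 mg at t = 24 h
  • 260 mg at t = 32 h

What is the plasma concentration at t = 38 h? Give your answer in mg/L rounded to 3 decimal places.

k = ln 2 / 21 = 0.03301 per h
Dose 1 (325 mg at t=0 h): 325·exp(−0.03301·38) = 92.718 mg/L
Dose 2 (225 mg at t=8 h): 225·exp(−0.03301·30) = 83.587 mg/L
Dose 3 (445 mg at t=16 h): 445·exp(−0.03301·22) = 215.276 mg/L
Dose 4 (470 mg at t=24 h): 470·exp(−0.03301·14) = 296.081 mg/L
Dose 5 (260 mg at t=32 h): 260·exp(−0.03301·6) = 213.287 mg/L
C(38) = 92.718 + 83.587 + 215.276 + 296.081 + 213.287 = 900.949 mg/L

900.949 mg/L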